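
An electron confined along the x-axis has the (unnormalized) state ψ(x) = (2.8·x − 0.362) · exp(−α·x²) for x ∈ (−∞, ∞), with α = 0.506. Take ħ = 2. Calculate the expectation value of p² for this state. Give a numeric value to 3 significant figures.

5.94

p² ψ = −ħ² d²ψ/dx²; ⟨p²⟩ = −ħ² ∫ ψ*·ψ'' dx / ∫|ψ|² dx.
Expand each integrand as polynomial × e^(−2αx²) and use ∫x^(2j)·e^(−2αx²) dx = (2j−1)!!/(4α)^j · √(π/(2α)), odd powers → 0; here √(π/(2α)) = 1.7619. Differentiate with the product rule, d/dx e^(−αx²) = −2αx·e^(−αx²).
State is unnormalized: ∫|ψ|² dx = 7.0557, and ∫ψ*·(−ħ² ψ'') dx = 41.908, so ⟨p²⟩ = 41.908 / 7.0557.
⟨p²⟩ = 5.9395.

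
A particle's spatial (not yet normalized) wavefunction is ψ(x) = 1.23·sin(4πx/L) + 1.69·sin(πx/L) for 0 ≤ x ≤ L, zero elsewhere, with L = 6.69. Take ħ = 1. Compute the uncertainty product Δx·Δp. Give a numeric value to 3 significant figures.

Δx = √(⟨x²⟩−⟨x⟩²), Δp = √(⟨p²⟩−⟨p⟩²).
On 0 ≤ x ≤ L (j ≠ l): ∫sin²(jπx/L) dx = L/2, ∫sin(jπx/L)·sin(lπx/L) dx = 0; diagonal moments ∫x·sin²(jπx/L) dx = L²/4, ∫x²·sin²(jπx/L) dx = L³·(1/6 − 1/(4j²π²)); cross terms ∫x·sin(jπx/L)·sin(lπx/L) dx = 0 for j + l even and −4jlL²/(π²(j² − l²)²) for j + l odd, ∫x²·sin(jπx/L)·sin(lπx/L) dx = (−1)^(j+l)·4jlL³/(π²(j² − l²)²); higher powers the same way via product-to-sum and parts. d²/dx² sin(jπx/L) = −(jπ/L)²·sin(jπx/L); on 0 ≤ x ≤ L, ∫sin²(jπx/L) dx = L/2 and ∫sin(jπx/L)·sin(lπx/L) dx = 0 for j ≠ l, so only diagonal terms survive in ∫|ψ|² and ∫ψ·ψ″; ∫ψ·ψ′ dx = [ψ²/2] between the walls = 0.
Normalization: ∫|ψ|² dx = 14.614.
⟨x⟩ = 3.2533, ⟨x²⟩ = 12.774 ⇒ Δx = 1.4799.
⟨p⟩ = 0.0000, ⟨p²⟩ = 1.3659 ⇒ Δp = 1.1687.
Δx·Δp = 1.7296.

1.73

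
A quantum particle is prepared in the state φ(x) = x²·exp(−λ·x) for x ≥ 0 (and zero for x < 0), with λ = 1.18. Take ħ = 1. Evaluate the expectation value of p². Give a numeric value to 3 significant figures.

0.464

p² φ = −ħ² d²φ/dx²; ⟨p²⟩ = −ħ² ∫ φ*·φ'' dx / ∫|φ|² dx.
Differentiate x²·exp(−λ·x) with the product rule; every integrand then reduces to terms xʲ·e^(−2λx) on [0, ∞), with ∫₀^∞ xʲ·e^(−2λx) dx = j!/(2λ)^(j+1).
State is unnormalized: ∫|φ|² dx = 0.32783, and ∫φ*·(−ħ² φ'') dx = 0.15216, so ⟨p²⟩ = 0.15216 / 0.32783.
⟨p²⟩ = 0.46413.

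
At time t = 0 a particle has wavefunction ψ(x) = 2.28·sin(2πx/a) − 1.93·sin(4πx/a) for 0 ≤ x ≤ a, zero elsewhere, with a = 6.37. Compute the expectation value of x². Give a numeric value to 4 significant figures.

11.37

⟨x²⟩ = ∫ x²·|ψ|² dx / ∫|ψ|² dx (integrals over the domain).
On 0 ≤ x ≤ a (j ≠ l): ∫sin²(jπx/a) dx = a/2, ∫sin(jπx/a)·sin(lπx/a) dx = 0; diagonal moments ∫x·sin²(jπx/a) dx = a²/4, ∫x²·sin²(jπx/a) dx = a³·(1/6 − 1/(4j²π²)); cross terms ∫x·sin(jπx/a)·sin(lπx/a) dx = 0 for j + l even and −4jla²/(π²(j² − l²)²) for j + l odd, ∫x²·sin(jπx/a)·sin(lπx/a) dx = (−1)^(j+l)·4jla³/(π²(j² − l²)²); higher powers the same way via product-to-sum and parts.
State is unnormalized: ∫|ψ|² dx = 28.421, and ∫ψ*·x²·ψ dx = 323.16, so ⟨x²⟩ = 323.16 / 28.421.
⟨x²⟩ = 11.370.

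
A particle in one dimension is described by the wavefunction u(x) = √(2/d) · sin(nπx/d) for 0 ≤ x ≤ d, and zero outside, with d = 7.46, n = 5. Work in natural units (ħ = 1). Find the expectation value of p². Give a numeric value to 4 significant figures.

p² u = −ħ² d²u/dx²; ⟨p²⟩ = −ħ² ∫ u*·u'' dx.
d/dx sin(nπx/d) = (nπ/d)·cos(nπx/d) and d²/dx² sin(nπx/d) = −(nπ/d)²·sin(nπx/d); on 0 ≤ x ≤ d, ∫sin²(nπx/d) dx = d/2 and ∫sin(nπx/d)·cos(nπx/d) dx = 0.
⟨p²⟩ = 4.4337.

4.434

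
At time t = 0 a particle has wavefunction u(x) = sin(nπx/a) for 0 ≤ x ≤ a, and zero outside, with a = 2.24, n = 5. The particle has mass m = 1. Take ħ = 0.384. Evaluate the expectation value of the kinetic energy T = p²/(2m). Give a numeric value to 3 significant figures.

3.63

T = −(ħ²/2m) d²/dx², so ⟨T⟩ = −(ħ²/2m) ∫ u*·u'' dx / ∫|u|² dx; with m = 1.
d/dx sin(nπx/a) = (nπ/a)·cos(nπx/a) and d²/dx² sin(nπx/a) = −(nπ/a)²·sin(nπx/a); on 0 ≤ x ≤ a, ∫sin²(nπx/a) dx = a/2 and ∫sin(nπx/a)·cos(nπx/a) dx = 0.
State is unnormalized: ∫|u|² dx = 1.1200, and ∫u*·(−ħ²/2m · u'') dx = 4.0606, so ⟨T⟩ = 4.0606 / 1.1200.
⟨T⟩ = 3.6256.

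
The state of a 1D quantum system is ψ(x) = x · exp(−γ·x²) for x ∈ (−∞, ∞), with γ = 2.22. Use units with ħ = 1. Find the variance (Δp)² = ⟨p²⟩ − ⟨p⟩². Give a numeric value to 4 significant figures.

Compute ⟨p⟩ and ⟨p²⟩ separately; (Δp)² = ⟨p²⟩ − ⟨p⟩².
Expand each integrand as polynomial × e^(−2γx²) and use ∫x^(2j)·e^(−2γx²) dx = (2j−1)!!/(4γ)^j · √(π/(2γ)), odd powers → 0; here √(π/(2γ)) = 0.84117. Differentiate with the product rule, d/dx e^(−γx²) = −2γx·e^(−γx²).
Normalization: ∫|ψ|² dx = 0.094726.
⟨p⟩ = 0.0000 and ⟨p²⟩ = 6.6600.
(Δp)² = 6.6600 − (0.0000)² = 6.6600.

6.660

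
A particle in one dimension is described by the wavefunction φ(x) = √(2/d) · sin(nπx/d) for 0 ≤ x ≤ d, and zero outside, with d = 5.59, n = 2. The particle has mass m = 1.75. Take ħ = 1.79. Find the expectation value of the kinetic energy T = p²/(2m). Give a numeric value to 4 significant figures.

T = −(ħ²/2m) d²/dx², so ⟨T⟩ = −(ħ²/2m) ∫ φ*·φ'' dx; with m = 1.75.
d/dx sin(nπx/d) = (nπ/d)·cos(nπx/d) and d²/dx² sin(nπx/d) = −(nπ/d)²·sin(nπx/d); on 0 ≤ x ≤ d, ∫sin²(nπx/d) dx = d/2 and ∫sin(nπx/d)·cos(nπx/d) dx = 0.
⟨T⟩ = 1.1566.

1.157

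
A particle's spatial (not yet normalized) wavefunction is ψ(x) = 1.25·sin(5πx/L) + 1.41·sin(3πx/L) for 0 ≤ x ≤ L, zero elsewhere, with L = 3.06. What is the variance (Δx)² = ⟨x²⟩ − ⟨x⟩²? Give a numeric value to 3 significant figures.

1.18

Compute ⟨x⟩ and ⟨x²⟩ separately, then (Δx)² = ⟨x²⟩ − ⟨x⟩².
On 0 ≤ x ≤ L (j ≠ l): ∫sin²(jπx/L) dx = L/2, ∫sin(jπx/L)·sin(lπx/L) dx = 0; diagonal moments ∫x·sin²(jπx/L) dx = L²/4, ∫x²·sin²(jπx/L) dx = L³·(1/6 − 1/(4j²π²)); cross terms ∫x·sin(jπx/L)·sin(lπx/L) dx = 0 for j + l even and −4jlL²/(π²(j² − l²)²) for j + l odd, ∫x²·sin(jπx/L)·sin(lπx/L) dx = (−1)^(j+l)·4jlL³/(π²(j² − l²)²); higher powers the same way via product-to-sum and parts.
Normalization: ∫|ψ|² dx = 5.4324.
⟨x⟩ = 1.5300 and ⟨x²⟩ = 3.5248.
(Δx)² = 3.5248 − (1.5300)² = 1.1839.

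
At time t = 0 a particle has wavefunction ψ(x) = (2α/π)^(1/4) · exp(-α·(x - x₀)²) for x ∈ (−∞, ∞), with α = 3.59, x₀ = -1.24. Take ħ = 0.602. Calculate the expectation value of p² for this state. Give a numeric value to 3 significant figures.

p² ψ = −ħ² d²ψ/dx²; ⟨p²⟩ = −ħ² ∫ ψ*·ψ'' dx.
Gaussian moments (u = x − x₀): ∫u^(2j)·e^(−2αu²) du = (2j−1)!!/(4α)^j · √(π/(2α)), odd powers integrate to 0; here √(π/(2α)) = 0.66147. Derivatives: d/dx e^(−αu²) = −2αu·e^(−αu²), d²/dx² e^(−αu²) = (4α²u² − 2α)·e^(−αu²).
⟨p²⟩ = 1.3010.

1.30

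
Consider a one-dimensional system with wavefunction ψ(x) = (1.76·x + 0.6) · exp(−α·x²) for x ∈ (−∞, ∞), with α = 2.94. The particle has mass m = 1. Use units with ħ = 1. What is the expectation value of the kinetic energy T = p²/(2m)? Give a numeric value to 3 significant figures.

T = −(ħ²/2m) d²/dx², so ⟨T⟩ = −(ħ²/2m) ∫ ψ*·ψ'' dx / ∫|ψ|² dx; with m = 1.
Expand each integrand as polynomial × e^(−2αx²) and use ∫x^(2j)·e^(−2αx²) dx = (2j−1)!!/(4α)^j · √(π/(2α)), odd powers → 0; here √(π/(2α)) = 0.73095. Differentiate with the product rule, d/dx e^(−αx²) = −2αx·e^(−αx²).
State is unnormalized: ∫|ψ|² dx = 0.45567, and ∫ψ*·(−ħ²/2m · ψ'') dx = 1.2359, so ⟨T⟩ = 1.2359 / 0.45567.
⟨T⟩ = 2.7122.

2.71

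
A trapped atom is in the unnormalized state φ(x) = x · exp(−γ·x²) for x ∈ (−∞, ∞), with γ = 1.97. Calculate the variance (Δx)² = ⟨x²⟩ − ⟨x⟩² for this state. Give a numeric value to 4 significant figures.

Compute ⟨x⟩ and ⟨x²⟩ separately, then (Δx)² = ⟨x²⟩ − ⟨x⟩².
Expand each integrand as polynomial × e^(−2γx²) and use ∫x^(2j)·e^(−2γx²) dx = (2j−1)!!/(4γ)^j · √(π/(2γ)), odd powers → 0; here √(π/(2γ)) = 0.89295.
Normalization: ∫|φ|² dx = 0.11332.
⟨x⟩ = 0.0000 and ⟨x²⟩ = 0.38071.
(Δx)² = 0.38071 − (0.0000)² = 0.38071.

0.3807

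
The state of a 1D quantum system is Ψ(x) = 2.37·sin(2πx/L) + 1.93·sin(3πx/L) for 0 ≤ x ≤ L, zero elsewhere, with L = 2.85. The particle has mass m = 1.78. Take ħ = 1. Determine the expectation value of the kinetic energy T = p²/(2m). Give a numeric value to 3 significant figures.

2.05

T = −(ħ²/2m) d²/dx², so ⟨T⟩ = −(ħ²/2m) ∫ Ψ*·Ψ'' dx / ∫|Ψ|² dx; with m = 1.78.
d²/dx² sin(jπx/L) = −(jπ/L)²·sin(jπx/L); on 0 ≤ x ≤ L, ∫sin²(jπx/L) dx = L/2 and ∫sin(jπx/L)·sin(lπx/L) dx = 0 for j ≠ l, so only diagonal terms survive in ∫|Ψ|² and ∫Ψ·Ψ″; ∫Ψ·Ψ′ dx = [Ψ²/2] between the walls = 0.
State is unnormalized: ∫|Ψ|² dx = 13.312, and ∫Ψ*·(−ħ²/2m · Ψ'') dx = 27.233, so ⟨T⟩ = 27.233 / 13.312.
⟨T⟩ = 2.0458.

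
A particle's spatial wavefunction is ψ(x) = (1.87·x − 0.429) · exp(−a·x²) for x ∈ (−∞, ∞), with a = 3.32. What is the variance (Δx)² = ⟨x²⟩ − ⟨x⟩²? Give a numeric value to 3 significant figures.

0.0910

Compute ⟨x⟩ and ⟨x²⟩ separately, then (Δx)² = ⟨x²⟩ − ⟨x⟩².
Expand each integrand as polynomial × e^(−2ax²) and use ∫x^(2j)·e^(−2ax²) dx = (2j−1)!!/(4a)^j · √(π/(2a)), odd powers → 0; here √(π/(2a)) = 0.68785.
Normalization: ∫|ψ|² dx = 0.30772.
⟨x⟩ = -0.27007 and ⟨x²⟩ = 0.16395.
(Δx)² = 0.16395 − (-0.27007)² = 0.091011.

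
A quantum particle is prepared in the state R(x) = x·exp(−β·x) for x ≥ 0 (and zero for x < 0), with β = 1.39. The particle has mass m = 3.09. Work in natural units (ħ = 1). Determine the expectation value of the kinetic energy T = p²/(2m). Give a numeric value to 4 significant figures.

T = −(ħ²/2m) d²/dx², so ⟨T⟩ = −(ħ²/2m) ∫ R*·R'' dx / ∫|R|² dx; with m = 3.09.
Differentiate x·exp(−β·x) with the product rule; every integrand then reduces to terms xʲ·e^(−2βx) on [0, ∞), with ∫₀^∞ xʲ·e^(−2βx) dx = j!/(2β)^(j+1).
State is unnormalized: ∫|R|² dx = 0.093088, and ∫R*·(−ħ²/2m · R'') dx = 0.029103, so ⟨T⟩ = 0.029103 / 0.093088.
⟨T⟩ = 0.31264.

0.3126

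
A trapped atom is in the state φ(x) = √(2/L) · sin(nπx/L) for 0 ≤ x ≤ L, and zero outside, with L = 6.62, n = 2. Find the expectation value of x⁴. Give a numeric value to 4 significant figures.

⟨x⁴⟩ = ∫ x⁴·|φ|² dx (integrals over the domain).
With sin²θ = (1 − cos2θ)/2 on 0 ≤ x ≤ L: ∫sin²(nπx/L) dx = L/2, ∫x·sin²(nπx/L) dx = L²/4, ∫x²·sin²(nπx/L) dx = L³·(1/6 − 1/(4n²π²)); higher powers xᵏ the same way, integrating xᵏ·cos(2nπx/L) by parts.
⟨x⁴⟩ = 337.32.

337.3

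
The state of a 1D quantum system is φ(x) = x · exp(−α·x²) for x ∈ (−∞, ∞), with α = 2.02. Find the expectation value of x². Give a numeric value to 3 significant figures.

0.371

⟨x²⟩ = ∫ x²·|φ|² dx / ∫|φ|² dx (integrals over the domain).
Expand each integrand as polynomial × e^(−2αx²) and use ∫x^(2j)·e^(−2αx²) dx = (2j−1)!!/(4α)^j · √(π/(2α)), odd powers → 0; here √(π/(2α)) = 0.88183.
State is unnormalized: ∫|φ|² dx = 0.10914, and ∫φ*·x²·φ dx = 0.040521, so ⟨x²⟩ = 0.040521 / 0.10914.
⟨x²⟩ = 0.37129.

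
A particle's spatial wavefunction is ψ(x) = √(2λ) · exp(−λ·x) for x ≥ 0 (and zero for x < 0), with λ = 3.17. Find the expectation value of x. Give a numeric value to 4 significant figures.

0.1577

⟨x⟩ = ∫ x·|ψ|² dx (integrals over the domain).
Every integrand reduces to terms xʲ·e^(−2λx) on [0, ∞); use ∫₀^∞ xʲ·e^(−2λx) dx = j!/(2λ)^(j+1).
⟨x⟩ = 0.15773.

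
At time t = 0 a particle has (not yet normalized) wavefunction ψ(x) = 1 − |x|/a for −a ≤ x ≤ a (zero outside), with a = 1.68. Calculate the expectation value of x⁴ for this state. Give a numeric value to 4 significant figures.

⟨x⁴⟩ = ∫ x⁴·|ψ|² dx / ∫|ψ|² dx (integrals over the domain).
ψ is even, so ∫ over [−a, a] = 2∫₀ᵃ with ψ = 1 − x/a there: ∫₀ᵃ (1 − x/a)² dx = a/3, ∫₀ᵃ x²(1 − x/a)² dx = a³/30, ∫₀ᵃ x⁴(1 − x/a)² dx = a⁵/105.
State is unnormalized: ∫|ψ|² dx = 1.1200, and ∫ψ*·x⁴·ψ dx = 0.25491, so ⟨x⁴⟩ = 0.25491 / 1.1200.
⟨x⁴⟩ = 0.22760.

0.2276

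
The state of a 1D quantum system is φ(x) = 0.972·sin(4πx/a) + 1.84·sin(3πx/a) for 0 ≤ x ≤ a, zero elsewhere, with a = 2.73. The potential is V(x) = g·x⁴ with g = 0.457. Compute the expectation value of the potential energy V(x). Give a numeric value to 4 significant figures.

⟨V⟩ = ∫ V(x)·|φ|² dx / ∫|φ|² dx.
On 0 ≤ x ≤ a (j ≠ l): ∫sin²(jπx/a) dx = a/2, ∫sin(jπx/a)·sin(lπx/a) dx = 0; diagonal moments ∫x·sin²(jπx/a) dx = a²/4, ∫x²·sin²(jπx/a) dx = a³·(1/6 − 1/(4j²π²)); cross terms ∫x·sin(jπx/a)·sin(lπx/a) dx = 0 for j + l even and −4jla²/(π²(j² − l²)²) for j + l odd, ∫x²·sin(jπx/a)·sin(lπx/a) dx = (−1)^(j+l)·4jla³/(π²(j² − l²)²); higher powers the same way via product-to-sum and parts.
State is unnormalized: ∫|φ|² dx = 5.9110, and ∫φ*·V(x)·φ dx = 9.8237, so ⟨V⟩ = 9.8237 / 5.9110.
⟨V⟩ = 1.6619.

1.662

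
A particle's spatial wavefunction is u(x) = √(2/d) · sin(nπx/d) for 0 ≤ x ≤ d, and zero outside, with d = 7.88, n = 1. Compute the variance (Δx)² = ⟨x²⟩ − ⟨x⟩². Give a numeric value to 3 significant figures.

Compute ⟨x⟩ and ⟨x²⟩ separately, then (Δx)² = ⟨x²⟩ − ⟨x⟩².
With sin²θ = (1 − cos2θ)/2 on 0 ≤ x ≤ d: ∫sin²(nπx/d) dx = d/2, ∫x·sin²(nπx/d) dx = d²/4, ∫x²·sin²(nπx/d) dx = d³·(1/6 − 1/(4n²π²)); higher powers xᵏ the same way, integrating xᵏ·cos(2nπx/d) by parts.
⟨x⟩ = 3.9400 and ⟨x²⟩ = 17.552.
(Δx)² = 17.552 − (3.9400)² = 2.0288.

2.03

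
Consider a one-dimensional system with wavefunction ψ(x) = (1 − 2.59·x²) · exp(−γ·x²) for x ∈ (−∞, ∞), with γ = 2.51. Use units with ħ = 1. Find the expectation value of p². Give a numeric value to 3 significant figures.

p² ψ = −ħ² d²ψ/dx²; ⟨p²⟩ = −ħ² ∫ ψ*·ψ'' dx / ∫|ψ|² dx.
Expand each integrand as polynomial × e^(−2γx²) and use ∫x^(2j)·e^(−2γx²) dx = (2j−1)!!/(4γ)^j · √(π/(2γ)), odd powers → 0; here √(π/(2γ)) = 0.79108. Differentiate with the product rule, d/dx e^(−γx²) = −2γx·e^(−γx²).
State is unnormalized: ∫|ψ|² dx = 0.54087, and ∫ψ*·(−ħ² ψ'') dx = 3.9350, so ⟨p²⟩ = 3.9350 / 0.54087.
⟨p²⟩ = 7.2754.

7.28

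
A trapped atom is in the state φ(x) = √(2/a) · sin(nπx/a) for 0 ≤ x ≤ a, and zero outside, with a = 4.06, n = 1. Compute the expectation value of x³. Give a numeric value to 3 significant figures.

⟨x³⟩ = ∫ x³·|φ|² dx (integrals over the domain).
With sin²θ = (1 − cos2θ)/2 on 0 ≤ x ≤ a: ∫sin²(nπx/a) dx = a/2, ∫x·sin²(nπx/a) dx = a²/4, ∫x²·sin²(nπx/a) dx = a³·(1/6 − 1/(4n²π²)); higher powers xᵏ the same way, integrating xᵏ·cos(2nπx/a) by parts.
⟨x³⟩ = 11.645.

11.6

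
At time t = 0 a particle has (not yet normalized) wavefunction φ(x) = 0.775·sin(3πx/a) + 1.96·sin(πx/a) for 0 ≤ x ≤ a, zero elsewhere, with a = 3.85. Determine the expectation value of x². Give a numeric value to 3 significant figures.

⟨x²⟩ = ∫ x²·|φ|² dx / ∫|φ|² dx (integrals over the domain).
On 0 ≤ x ≤ a (j ≠ l): ∫sin²(jπx/a) dx = a/2, ∫sin(jπx/a)·sin(lπx/a) dx = 0; diagonal moments ∫x·sin²(jπx/a) dx = a²/4, ∫x²·sin²(jπx/a) dx = a³·(1/6 − 1/(4j²π²)); cross terms ∫x·sin(jπx/a)·sin(lπx/a) dx = 0 for j + l even and −4jla²/(π²(j² − l²)²) for j + l odd, ∫x²·sin(jπx/a)·sin(lπx/a) dx = (−1)^(j+l)·4jla³/(π²(j² − l²)²); higher powers the same way via product-to-sum and parts.
State is unnormalized: ∫|φ|² dx = 8.5513, and ∫φ*·x²·φ dx = 39.895, so ⟨x²⟩ = 39.895 / 8.5513.
⟨x²⟩ = 4.6653.

4.67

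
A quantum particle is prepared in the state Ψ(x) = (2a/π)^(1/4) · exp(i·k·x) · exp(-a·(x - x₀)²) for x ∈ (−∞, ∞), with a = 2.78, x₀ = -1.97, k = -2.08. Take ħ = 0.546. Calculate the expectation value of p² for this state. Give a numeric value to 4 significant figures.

2.119

p² Ψ = −ħ² d²Ψ/dx²; ⟨p²⟩ = −ħ² ∫ Ψ*·Ψ'' dx.
Gaussian moments (u = x − x₀): ∫u^(2j)·e^(−2au²) du = (2j−1)!!/(4a)^j · √(π/(2a)), odd powers integrate to 0; here √(π/(2a)) = 0.75169. Derivatives: Ψ′ = (ik − 2au)·Ψ, Ψ″ = ((ik − 2au)² − 2a)·Ψ; the odd-in-u pieces drop out.
⟨p²⟩ = 2.1185.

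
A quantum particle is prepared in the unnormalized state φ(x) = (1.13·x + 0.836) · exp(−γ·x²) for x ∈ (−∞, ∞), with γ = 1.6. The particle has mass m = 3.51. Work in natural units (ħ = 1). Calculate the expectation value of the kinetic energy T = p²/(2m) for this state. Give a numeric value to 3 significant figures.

T = −(ħ²/2m) d²/dx², so ⟨T⟩ = −(ħ²/2m) ∫ φ*·φ'' dx / ∫|φ|² dx; with m = 3.51.
Expand each integrand as polynomial × e^(−2γx²) and use ∫x^(2j)·e^(−2γx²) dx = (2j−1)!!/(4γ)^j · √(π/(2γ)), odd powers → 0; here √(π/(2γ)) = 0.99083. Differentiate with the product rule, d/dx e^(−γx²) = −2γx·e^(−γx²).
State is unnormalized: ∫|φ|² dx = 0.89017, and ∫φ*·(−ħ²/2m · φ'') dx = 0.29300, so ⟨T⟩ = 0.29300 / 0.89017.
⟨T⟩ = 0.32915.

0.329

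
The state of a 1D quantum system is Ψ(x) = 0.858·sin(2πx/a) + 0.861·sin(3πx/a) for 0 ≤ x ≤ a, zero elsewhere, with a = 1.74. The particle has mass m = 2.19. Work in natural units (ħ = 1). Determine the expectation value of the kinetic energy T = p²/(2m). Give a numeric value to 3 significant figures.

4.84

T = −(ħ²/2m) d²/dx², so ⟨T⟩ = −(ħ²/2m) ∫ Ψ*·Ψ'' dx / ∫|Ψ|² dx; with m = 2.19.
d²/dx² sin(jπx/a) = −(jπ/a)²·sin(jπx/a); on 0 ≤ x ≤ a, ∫sin²(jπx/a) dx = a/2 and ∫sin(jπx/a)·sin(lπx/a) dx = 0 for j ≠ l, so only diagonal terms survive in ∫|Ψ|² and ∫Ψ·Ψ″; ∫Ψ·Ψ′ dx = [Ψ²/2] between the walls = 0.
State is unnormalized: ∫|Ψ|² dx = 1.2854, and ∫Ψ*·(−ħ²/2m · Ψ'') dx = 6.2268, so ⟨T⟩ = 6.2268 / 1.2854.
⟨T⟩ = 4.8442.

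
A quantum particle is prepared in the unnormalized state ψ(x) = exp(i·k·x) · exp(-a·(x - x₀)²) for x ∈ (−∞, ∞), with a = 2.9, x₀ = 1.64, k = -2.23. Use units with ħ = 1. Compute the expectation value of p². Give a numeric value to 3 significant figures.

p² ψ = −ħ² d²ψ/dx²; ⟨p²⟩ = −ħ² ∫ ψ*·ψ'' dx / ∫|ψ|² dx.
Gaussian moments (u = x − x₀): ∫u^(2j)·e^(−2au²) du = (2j−1)!!/(4a)^j · √(π/(2a)), odd powers integrate to 0; here √(π/(2a)) = 0.73597. Derivatives: ψ′ = (ik − 2au)·ψ, ψ″ = ((ik − 2au)² − 2a)·ψ; the odd-in-u pieces drop out.
State is unnormalized: ∫|ψ|² dx = 0.73597, and ∫ψ*·(−ħ² ψ'') dx = 5.7942, so ⟨p²⟩ = 5.7942 / 0.73597.
⟨p²⟩ = 7.8729.

7.87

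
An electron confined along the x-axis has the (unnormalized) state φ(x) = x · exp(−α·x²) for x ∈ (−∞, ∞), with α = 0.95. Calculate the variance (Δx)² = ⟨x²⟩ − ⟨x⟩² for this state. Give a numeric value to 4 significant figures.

Compute ⟨x⟩ and ⟨x²⟩ separately, then (Δx)² = ⟨x²⟩ − ⟨x⟩².
Expand each integrand as polynomial × e^(−2αx²) and use ∫x^(2j)·e^(−2αx²) dx = (2j−1)!!/(4α)^j · √(π/(2α)), odd powers → 0; here √(π/(2α)) = 1.2859.
Normalization: ∫|φ|² dx = 0.33839.
⟨x⟩ = 0.0000 and ⟨x²⟩ = 0.78947.
(Δx)² = 0.78947 − (0.0000)² = 0.78947.

0.7895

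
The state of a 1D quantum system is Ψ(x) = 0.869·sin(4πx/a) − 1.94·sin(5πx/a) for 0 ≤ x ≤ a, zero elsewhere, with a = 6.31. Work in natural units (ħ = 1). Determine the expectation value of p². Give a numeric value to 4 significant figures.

p² Ψ = −ħ² d²Ψ/dx²; ⟨p²⟩ = −ħ² ∫ Ψ*·Ψ'' dx / ∫|Ψ|² dx.
d²/dx² sin(jπx/a) = −(jπ/a)²·sin(jπx/a); on 0 ≤ x ≤ a, ∫sin²(jπx/a) dx = a/2 and ∫sin(jπx/a)·sin(lπx/a) dx = 0 for j ≠ l, so only diagonal terms survive in ∫|Ψ|² and ∫Ψ·Ψ″; ∫Ψ·Ψ′ dx = [Ψ²/2] between the walls = 0.
State is unnormalized: ∫|Ψ|² dx = 14.257, and ∫Ψ*·(−ħ² Ψ'') dx = 83.033, so ⟨p²⟩ = 83.033 / 14.257.
⟨p²⟩ = 5.8242.

5.824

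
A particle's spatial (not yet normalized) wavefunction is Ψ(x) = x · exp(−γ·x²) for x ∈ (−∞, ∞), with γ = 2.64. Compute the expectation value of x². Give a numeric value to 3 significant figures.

⟨x²⟩ = ∫ x²·|Ψ|² dx / ∫|Ψ|² dx (integrals over the domain).
Expand each integrand as polynomial × e^(−2γx²) and use ∫x^(2j)·e^(−2γx²) dx = (2j−1)!!/(4γ)^j · √(π/(2γ)), odd powers → 0; here √(π/(2γ)) = 0.77136.
State is unnormalized: ∫|Ψ|² dx = 0.073046, and ∫Ψ*·x²·Ψ dx = 0.020752, so ⟨x²⟩ = 0.020752 / 0.073046.
⟨x²⟩ = 0.28409.

0.284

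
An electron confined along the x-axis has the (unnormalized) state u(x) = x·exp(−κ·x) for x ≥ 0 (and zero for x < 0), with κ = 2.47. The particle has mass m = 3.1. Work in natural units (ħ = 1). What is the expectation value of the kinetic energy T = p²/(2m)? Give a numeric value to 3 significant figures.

0.984

T = −(ħ²/2m) d²/dx², so ⟨T⟩ = −(ħ²/2m) ∫ u*·u'' dx / ∫|u|² dx; with m = 3.1.
Differentiate x·exp(−κ·x) with the product rule; every integrand then reduces to terms xʲ·e^(−2κx) on [0, ∞), with ∫₀^∞ xʲ·e^(−2κx) dx = j!/(2κ)^(j+1).
State is unnormalized: ∫|u|² dx = 0.016590, and ∫u*·(−ħ²/2m · u'') dx = 0.016325, so ⟨T⟩ = 0.016325 / 0.016590.
⟨T⟩ = 0.98402.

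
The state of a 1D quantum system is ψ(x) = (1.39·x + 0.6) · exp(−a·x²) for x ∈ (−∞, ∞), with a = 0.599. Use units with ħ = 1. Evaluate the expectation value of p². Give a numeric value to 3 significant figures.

1.43

p² ψ = −ħ² d²ψ/dx²; ⟨p²⟩ = −ħ² ∫ ψ*·ψ'' dx / ∫|ψ|² dx.
Expand each integrand as polynomial × e^(−2ax²) and use ∫x^(2j)·e^(−2ax²) dx = (2j−1)!!/(4a)^j · √(π/(2a)), odd powers → 0; here √(π/(2a)) = 1.6194. Differentiate with the product rule, d/dx e^(−ax²) = −2ax·e^(−ax²).
State is unnormalized: ∫|ψ|² dx = 1.8888, and ∫ψ*·(−ħ² ψ'') dx = 2.6958, so ⟨p²⟩ = 2.6958 / 1.8888.
⟨p²⟩ = 1.4272.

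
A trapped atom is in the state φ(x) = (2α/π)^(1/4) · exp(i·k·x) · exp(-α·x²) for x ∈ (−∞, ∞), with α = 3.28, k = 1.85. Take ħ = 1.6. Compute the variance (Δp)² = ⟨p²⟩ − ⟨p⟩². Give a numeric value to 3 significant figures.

Compute ⟨p⟩ and ⟨p²⟩ separately; (Δp)² = ⟨p²⟩ − ⟨p⟩².
Gaussian moments: ∫x^(2j)·e^(−2αx²) dx = (2j−1)!!/(4α)^j · √(π/(2α)), odd powers integrate to 0; here √(π/(2α)) = 0.69203. Derivatives: φ′ = (ik − 2αx)·φ, φ″ = ((ik − 2αx)² − 2α)·φ; the odd-in-x pieces drop out.
⟨p⟩ = 2.9600 and ⟨p²⟩ = 17.158.
(Δp)² = 17.158 − (2.9600)² = 8.3968.

8.40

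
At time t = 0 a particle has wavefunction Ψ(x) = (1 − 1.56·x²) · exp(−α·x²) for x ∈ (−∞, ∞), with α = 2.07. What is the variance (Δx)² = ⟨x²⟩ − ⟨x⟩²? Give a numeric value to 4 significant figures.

Compute ⟨x⟩ and ⟨x²⟩ separately, then (Δx)² = ⟨x²⟩ − ⟨x⟩².
Expand each integrand as polynomial × e^(−2αx²) and use ∫x^(2j)·e^(−2αx²) dx = (2j−1)!!/(4α)^j · √(π/(2α)), odd powers → 0; here √(π/(2α)) = 0.87111.
Normalization: ∫|Ψ|² dx = 0.63563.
⟨x⟩ = 0.0000 and ⟨x²⟩ = 0.066540.
(Δx)² = 0.066540 − (0.0000)² = 0.066540.

0.06654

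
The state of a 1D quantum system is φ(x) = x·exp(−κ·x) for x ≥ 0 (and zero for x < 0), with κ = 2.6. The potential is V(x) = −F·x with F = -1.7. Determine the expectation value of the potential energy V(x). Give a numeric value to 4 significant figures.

0.9808

⟨V⟩ = ∫ V(x)·|φ|² dx / ∫|φ|² dx.
Every integrand reduces to terms xʲ·e^(−2κx) on [0, ∞); use ∫₀^∞ xʲ·e^(−2κx) dx = j!/(2κ)^(j+1).
State is unnormalized: ∫|φ|² dx = 0.014224, and ∫φ*·V(x)·φ dx = 0.013950, so ⟨V⟩ = 0.013950 / 0.014224.
⟨V⟩ = 0.98077.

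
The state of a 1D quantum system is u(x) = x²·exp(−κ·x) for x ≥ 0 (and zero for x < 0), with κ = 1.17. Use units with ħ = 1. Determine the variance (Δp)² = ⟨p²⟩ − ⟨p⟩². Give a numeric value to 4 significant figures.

0.4563

Compute ⟨p⟩ and ⟨p²⟩ separately; (Δp)² = ⟨p²⟩ − ⟨p⟩².
Differentiate x²·exp(−κ·x) with the product rule; every integrand then reduces to terms xʲ·e^(−2κx) on [0, ∞), with ∫₀^∞ xʲ·e^(−2κx) dx = j!/(2κ)^(j+1).
Normalization: ∫|u|² dx = 0.34208.
⟨p⟩ = 0.0000 and ⟨p²⟩ = 0.45630.
(Δp)² = 0.45630 − (0.0000)² = 0.45630.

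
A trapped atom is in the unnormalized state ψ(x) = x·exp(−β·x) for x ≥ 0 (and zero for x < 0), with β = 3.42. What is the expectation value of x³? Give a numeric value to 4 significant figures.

⟨x³⟩ = ∫ x³·|ψ|² dx / ∫|ψ|² dx (integrals over the domain).
Every integrand reduces to terms xʲ·e^(−2βx) on [0, ∞); use ∫₀^∞ xʲ·e^(−2βx) dx = j!/(2β)^(j+1).
State is unnormalized: ∫|ψ|² dx = 0.0062497, and ∫ψ*·x³·ψ dx = 0.0011718, so ⟨x³⟩ = 0.0011718 / 0.0062497.
⟨x³⟩ = 0.18749.

0.1875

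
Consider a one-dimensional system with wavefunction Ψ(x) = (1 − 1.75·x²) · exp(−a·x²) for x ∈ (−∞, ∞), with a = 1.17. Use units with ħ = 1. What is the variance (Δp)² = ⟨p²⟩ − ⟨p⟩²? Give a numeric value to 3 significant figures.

Compute ⟨p⟩ and ⟨p²⟩ separately; (Δp)² = ⟨p²⟩ − ⟨p⟩².
Expand each integrand as polynomial × e^(−2ax²) and use ∫x^(2j)·e^(−2ax²) dx = (2j−1)!!/(4a)^j · √(π/(2a)), odd powers → 0; here √(π/(2a)) = 1.1587. Differentiate with the product rule, d/dx e^(−ax²) = −2ax·e^(−ax²).
Normalization: ∫|Ψ|² dx = 0.77819.
⟨p⟩ = 0.0000 and ⟨p²⟩ = 4.7500.
(Δp)² = 4.7500 − (0.0000)² = 4.7500.

4.75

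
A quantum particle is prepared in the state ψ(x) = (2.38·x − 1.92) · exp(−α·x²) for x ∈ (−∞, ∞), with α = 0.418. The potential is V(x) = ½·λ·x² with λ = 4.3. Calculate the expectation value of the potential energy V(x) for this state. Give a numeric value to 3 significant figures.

2.52

⟨V⟩ = ∫ V(x)·|ψ|² dx / ∫|ψ|² dx.
Expand each integrand as polynomial × e^(−2αx²) and use ∫x^(2j)·e^(−2αx²) dx = (2j−1)!!/(4α)^j · √(π/(2α)), odd powers → 0; here √(π/(2α)) = 1.9385.
State is unnormalized: ∫|ψ|² dx = 13.714, and ∫ψ*·V(x)·ψ dx = 34.524, so ⟨V⟩ = 34.524 / 13.714.
⟨V⟩ = 2.5175.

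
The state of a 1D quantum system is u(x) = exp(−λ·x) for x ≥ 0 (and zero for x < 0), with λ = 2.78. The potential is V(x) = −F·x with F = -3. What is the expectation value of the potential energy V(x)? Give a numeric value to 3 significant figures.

0.540

⟨V⟩ = ∫ V(x)·|u|² dx / ∫|u|² dx.
Every integrand reduces to terms xʲ·e^(−2λx) on [0, ∞); use ∫₀^∞ xʲ·e^(−2λx) dx = j!/(2λ)^(j+1).
State is unnormalized: ∫|u|² dx = 0.17986, and ∫u*·V(x)·u dx = 0.097045, so ⟨V⟩ = 0.097045 / 0.17986.
⟨V⟩ = 0.53957.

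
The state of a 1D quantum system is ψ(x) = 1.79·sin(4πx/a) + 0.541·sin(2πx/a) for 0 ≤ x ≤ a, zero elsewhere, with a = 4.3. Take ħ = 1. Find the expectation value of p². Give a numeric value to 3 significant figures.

8.00

p² ψ = −ħ² d²ψ/dx²; ⟨p²⟩ = −ħ² ∫ ψ*·ψ'' dx / ∫|ψ|² dx.
d²/dx² sin(jπx/a) = −(jπ/a)²·sin(jπx/a); on 0 ≤ x ≤ a, ∫sin²(jπx/a) dx = a/2 and ∫sin(jπx/a)·sin(lπx/a) dx = 0 for j ≠ l, so only diagonal terms survive in ∫|ψ|² and ∫ψ·ψ″; ∫ψ·ψ′ dx = [ψ²/2] between the walls = 0.
State is unnormalized: ∫|ψ|² dx = 7.5181, and ∫ψ*·(−ħ² ψ'') dx = 60.177, so ⟨p²⟩ = 60.177 / 7.5181.
⟨p²⟩ = 8.0044.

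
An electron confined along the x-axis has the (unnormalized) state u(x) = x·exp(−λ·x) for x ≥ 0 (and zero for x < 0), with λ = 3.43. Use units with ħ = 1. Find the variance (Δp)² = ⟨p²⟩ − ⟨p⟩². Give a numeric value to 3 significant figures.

Compute ⟨p⟩ and ⟨p²⟩ separately; (Δp)² = ⟨p²⟩ − ⟨p⟩².
Differentiate x·exp(−λ·x) with the product rule; every integrand then reduces to terms xʲ·e^(−2λx) on [0, ∞), with ∫₀^∞ xʲ·e^(−2λx) dx = j!/(2λ)^(j+1).
Normalization: ∫|u|² dx = 0.0061952.
⟨p⟩ = 0.0000 and ⟨p²⟩ = 11.765.
(Δp)² = 11.765 − (0.0000)² = 11.765.

11.8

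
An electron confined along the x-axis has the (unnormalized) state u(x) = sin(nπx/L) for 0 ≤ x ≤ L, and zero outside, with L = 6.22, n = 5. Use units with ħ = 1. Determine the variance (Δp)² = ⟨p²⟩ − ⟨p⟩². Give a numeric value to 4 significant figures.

6.378

Compute ⟨p⟩ and ⟨p²⟩ separately; (Δp)² = ⟨p²⟩ − ⟨p⟩².
d/dx sin(nπx/L) = (nπ/L)·cos(nπx/L) and d²/dx² sin(nπx/L) = −(nπ/L)²·sin(nπx/L); on 0 ≤ x ≤ L, ∫sin²(nπx/L) dx = L/2 and ∫sin(nπx/L)·cos(nπx/L) dx = 0.
Normalization: ∫|u|² dx = 3.1100.
⟨p⟩ = 0.0000 and ⟨p²⟩ = 6.3776.
(Δp)² = 6.3776 − (0.0000)² = 6.3776.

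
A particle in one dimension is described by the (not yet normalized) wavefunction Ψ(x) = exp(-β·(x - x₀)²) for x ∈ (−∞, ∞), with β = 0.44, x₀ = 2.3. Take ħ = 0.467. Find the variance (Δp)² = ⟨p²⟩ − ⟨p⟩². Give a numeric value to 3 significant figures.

Compute ⟨p⟩ and ⟨p²⟩ separately; (Δp)² = ⟨p²⟩ − ⟨p⟩².
Gaussian moments (u = x − x₀): ∫u^(2j)·e^(−2βu²) du = (2j−1)!!/(4β)^j · √(π/(2β)), odd powers integrate to 0; here √(π/(2β)) = 1.8894. Derivatives: d/dx e^(−βu²) = −2βu·e^(−βu²), d²/dx² e^(−βu²) = (4β²u² − 2β)·e^(−βu²).
Normalization: ∫|Ψ|² dx = 1.8894.
⟨p⟩ = 0.0000 and ⟨p²⟩ = 0.095959.
(Δp)² = 0.095959 − (0.0000)² = 0.095959.

0.0960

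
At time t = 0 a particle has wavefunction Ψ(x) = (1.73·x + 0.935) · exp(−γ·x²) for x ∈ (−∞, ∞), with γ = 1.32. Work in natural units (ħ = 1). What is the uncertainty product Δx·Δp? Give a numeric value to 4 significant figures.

0.6097

Δx = √(⟨x²⟩−⟨x⟩²), Δp = √(⟨p²⟩−⟨p⟩²).
Expand each integrand as polynomial × e^(−2γx²) and use ∫x^(2j)·e^(−2γx²) dx = (2j−1)!!/(4γ)^j · √(π/(2γ)), odd powers → 0; here √(π/(2γ)) = 1.0909. Differentiate with the product rule, d/dx e^(−γx²) = −2γx·e^(−γx²).
Normalization: ∫|Ψ|² dx = 1.5720.
⟨x⟩ = 0.42518, ⟨x²⟩ = 0.33839 ⇒ Δx = 0.39700.
⟨p⟩ = 0.0000, ⟨p²⟩ = 2.3584 ⇒ Δp = 1.5357.
Δx·Δp = 0.60969.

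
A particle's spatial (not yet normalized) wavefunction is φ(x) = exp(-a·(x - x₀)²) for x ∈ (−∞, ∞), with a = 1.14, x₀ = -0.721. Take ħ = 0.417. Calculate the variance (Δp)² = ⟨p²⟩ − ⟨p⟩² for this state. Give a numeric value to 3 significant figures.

0.198

Compute ⟨p⟩ and ⟨p²⟩ separately; (Δp)² = ⟨p²⟩ − ⟨p⟩².
Gaussian moments (u = x − x₀): ∫u^(2j)·e^(−2au²) du = (2j−1)!!/(4a)^j · √(π/(2a)), odd powers integrate to 0; here √(π/(2a)) = 1.1738. Derivatives: d/dx e^(−au²) = −2au·e^(−au²), d²/dx² e^(−au²) = (4a²u² − 2a)·e^(−au²).
Normalization: ∫|φ|² dx = 1.1738.
⟨p⟩ = 0.0000 and ⟨p²⟩ = 0.19823.
(Δp)² = 0.19823 − (0.0000)² = 0.19823.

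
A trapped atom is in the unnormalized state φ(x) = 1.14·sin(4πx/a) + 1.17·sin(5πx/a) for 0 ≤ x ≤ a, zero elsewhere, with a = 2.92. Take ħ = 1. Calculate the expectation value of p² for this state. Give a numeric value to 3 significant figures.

p² φ = −ħ² d²φ/dx²; ⟨p²⟩ = −ħ² ∫ φ*·φ'' dx / ∫|φ|² dx.
d²/dx² sin(jπx/a) = −(jπ/a)²·sin(jπx/a); on 0 ≤ x ≤ a, ∫sin²(jπx/a) dx = a/2 and ∫sin(jπx/a)·sin(lπx/a) dx = 0 for j ≠ l, so only diagonal terms survive in ∫|φ|² and ∫φ·φ″; ∫φ·φ′ dx = [φ²/2] between the walls = 0.
State is unnormalized: ∫|φ|² dx = 3.8960, and ∫φ*·(−ħ² φ'') dx = 92.977, so ⟨p²⟩ = 92.977 / 3.8960.
⟨p²⟩ = 23.865.

23.9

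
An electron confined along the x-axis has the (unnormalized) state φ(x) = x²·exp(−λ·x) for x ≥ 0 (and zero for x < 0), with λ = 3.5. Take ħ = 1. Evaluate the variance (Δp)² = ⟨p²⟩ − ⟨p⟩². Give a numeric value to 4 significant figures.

Compute ⟨p⟩ and ⟨p²⟩ separately; (Δp)² = ⟨p²⟩ − ⟨p⟩².
Differentiate x²·exp(−λ·x) with the product rule; every integrand then reduces to terms xʲ·e^(−2λx) on [0, ∞), with ∫₀^∞ xʲ·e^(−2λx) dx = j!/(2λ)^(j+1).
Normalization: ∫|φ|² dx = 0.0014280.
⟨p⟩ = 0.0000 and ⟨p²⟩ = 4.0833.
(Δp)² = 4.0833 − (0.0000)² = 4.0833.

4.083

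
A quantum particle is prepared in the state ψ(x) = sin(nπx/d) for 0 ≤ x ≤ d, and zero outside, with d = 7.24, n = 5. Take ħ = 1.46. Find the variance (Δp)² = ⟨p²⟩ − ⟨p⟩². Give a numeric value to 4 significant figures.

Compute ⟨p⟩ and ⟨p²⟩ separately; (Δp)² = ⟨p²⟩ − ⟨p⟩².
d/dx sin(nπx/d) = (nπ/d)·cos(nπx/d) and d²/dx² sin(nπx/d) = −(nπ/d)²·sin(nπx/d); on 0 ≤ x ≤ d, ∫sin²(nπx/d) dx = d/2 and ∫sin(nπx/d)·cos(nπx/d) dx = 0.
Normalization: ∫|ψ|² dx = 3.6200.
⟨p⟩ = 0.0000 and ⟨p²⟩ = 10.034.
(Δp)² = 10.034 − (0.0000)² = 10.034.

10.03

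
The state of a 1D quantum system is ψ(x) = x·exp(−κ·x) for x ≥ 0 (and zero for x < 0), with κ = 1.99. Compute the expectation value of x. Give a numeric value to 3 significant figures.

⟨x⟩ = ∫ x·|ψ|² dx / ∫|ψ|² dx (integrals over the domain).
Every integrand reduces to terms xʲ·e^(−2κx) on [0, ∞); use ∫₀^∞ xʲ·e^(−2κx) dx = j!/(2κ)^(j+1).
State is unnormalized: ∫|ψ|² dx = 0.031723, and ∫ψ*·x·ψ dx = 0.023912, so ⟨x⟩ = 0.023912 / 0.031723.
⟨x⟩ = 0.75377.

0.754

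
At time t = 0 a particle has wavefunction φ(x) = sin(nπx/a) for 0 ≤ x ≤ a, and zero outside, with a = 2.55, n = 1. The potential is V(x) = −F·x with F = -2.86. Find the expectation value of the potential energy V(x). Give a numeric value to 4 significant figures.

3.647

⟨V⟩ = ∫ V(x)·|φ|² dx / ∫|φ|² dx.
With sin²θ = (1 − cos2θ)/2 on 0 ≤ x ≤ a: ∫sin²(nπx/a) dx = a/2, ∫x·sin²(nπx/a) dx = a²/4, ∫x²·sin²(nπx/a) dx = a³·(1/6 − 1/(4n²π²)); higher powers xᵏ the same way, integrating xᵏ·cos(2nπx/a) by parts.
State is unnormalized: ∫|φ|² dx = 1.2750, and ∫φ*·V(x)·φ dx = 4.6493, so ⟨V⟩ = 4.6493 / 1.2750.
⟨V⟩ = 3.6465.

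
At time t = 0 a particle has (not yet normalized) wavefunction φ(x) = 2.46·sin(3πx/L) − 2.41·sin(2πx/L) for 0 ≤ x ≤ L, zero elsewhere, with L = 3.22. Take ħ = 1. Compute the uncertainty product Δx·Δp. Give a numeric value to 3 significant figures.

1.53

Δx = √(⟨x²⟩−⟨x⟩²), Δp = √(⟨p²⟩−⟨p⟩²).
On 0 ≤ x ≤ L (j ≠ l): ∫sin²(jπx/L) dx = L/2, ∫sin(jπx/L)·sin(lπx/L) dx = 0; diagonal moments ∫x·sin²(jπx/L) dx = L²/4, ∫x²·sin²(jπx/L) dx = L³·(1/6 − 1/(4j²π²)); cross terms ∫x·sin(jπx/L)·sin(lπx/L) dx = 0 for j + l even and −4jlL²/(π²(j² − l²)²) for j + l odd, ∫x²·sin(jπx/L)·sin(lπx/L) dx = (−1)^(j+l)·4jlL³/(π²(j² − l²)²); higher powers the same way via product-to-sum and parts. d²/dx² sin(jπx/L) = −(jπ/L)²·sin(jπx/L); on 0 ≤ x ≤ L, ∫sin²(jπx/L) dx = L/2 and ∫sin(jπx/L)·sin(lπx/L) dx = 0 for j ≠ l, so only diagonal terms survive in ∫|φ|² and ∫φ·φ″; ∫φ·φ′ dx = [φ²/2] between the walls = 0.
Normalization: ∫|φ|² dx = 19.094.
⟨x⟩ = 2.2363, ⟨x²⟩ = 5.3787 ⇒ Δx = 0.61459.
⟨p⟩ = 0.0000, ⟨p²⟩ = 6.2362 ⇒ Δp = 2.4972.
Δx·Δp = 1.5348.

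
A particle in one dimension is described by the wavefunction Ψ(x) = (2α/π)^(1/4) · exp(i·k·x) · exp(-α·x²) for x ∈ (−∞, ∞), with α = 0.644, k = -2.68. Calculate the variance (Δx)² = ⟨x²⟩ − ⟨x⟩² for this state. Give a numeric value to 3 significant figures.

Compute ⟨x⟩ and ⟨x²⟩ separately, then (Δx)² = ⟨x²⟩ − ⟨x⟩².
Gaussian moments: ∫x^(2j)·e^(−2αx²) dx = (2j−1)!!/(4α)^j · √(π/(2α)), odd powers integrate to 0; here √(π/(2α)) = 1.5618.
⟨x⟩ = 0.0000 and ⟨x²⟩ = 0.38820.
(Δx)² = 0.38820 − (0.0000)² = 0.38820.

0.388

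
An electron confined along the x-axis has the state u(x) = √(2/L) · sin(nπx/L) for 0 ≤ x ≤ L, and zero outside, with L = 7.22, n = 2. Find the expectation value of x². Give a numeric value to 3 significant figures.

16.7

⟨x²⟩ = ∫ x²·|u|² dx (integrals over the domain).
With sin²θ = (1 − cos2θ)/2 on 0 ≤ x ≤ L: ∫sin²(nπx/L) dx = L/2, ∫x·sin²(nπx/L) dx = L²/4, ∫x²·sin²(nπx/L) dx = L³·(1/6 − 1/(4n²π²)); higher powers xᵏ the same way, integrating xᵏ·cos(2nπx/L) by parts.
⟨x²⟩ = 16.716.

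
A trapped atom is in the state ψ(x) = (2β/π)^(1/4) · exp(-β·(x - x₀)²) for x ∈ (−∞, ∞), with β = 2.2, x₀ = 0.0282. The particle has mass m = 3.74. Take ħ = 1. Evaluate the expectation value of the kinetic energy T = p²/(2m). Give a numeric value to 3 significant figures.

0.294

T = −(ħ²/2m) d²/dx², so ⟨T⟩ = −(ħ²/2m) ∫ ψ*·ψ'' dx; with m = 3.74.
Gaussian moments (u = x − x₀): ∫u^(2j)·e^(−2βu²) du = (2j−1)!!/(4β)^j · √(π/(2β)), odd powers integrate to 0; here √(π/(2β)) = 0.84498. Derivatives: d/dx e^(−βu²) = −2βu·e^(−βu²), d²/dx² e^(−βu²) = (4β²u² − 2β)·e^(−βu²).
⟨T⟩ = 0.29412.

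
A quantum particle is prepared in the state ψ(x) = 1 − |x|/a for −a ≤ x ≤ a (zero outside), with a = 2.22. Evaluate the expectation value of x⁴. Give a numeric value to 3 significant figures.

⟨x⁴⟩ = ∫ x⁴·|ψ|² dx / ∫|ψ|² dx (integrals over the domain).
ψ is even, so ∫ over [−a, a] = 2∫₀ᵃ with ψ = 1 − x/a there: ∫₀ᵃ (1 − x/a)² dx = a/3, ∫₀ᵃ x²(1 − x/a)² dx = a³/30, ∫₀ᵃ x⁴(1 − x/a)² dx = a⁵/105.
State is unnormalized: ∫|ψ|² dx = 1.4800, and ∫ψ*·x⁴·ψ dx = 1.0271, so ⟨x⁴⟩ = 1.0271 / 1.4800.
⟨x⁴⟩ = 0.69398.

0.694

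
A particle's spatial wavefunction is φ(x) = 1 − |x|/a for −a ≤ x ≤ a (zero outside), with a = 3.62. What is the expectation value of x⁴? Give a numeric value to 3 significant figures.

⟨x⁴⟩ = ∫ x⁴·|φ|² dx / ∫|φ|² dx (integrals over the domain).
φ is even, so ∫ over [−a, a] = 2∫₀ᵃ with φ = 1 − x/a there: ∫₀ᵃ (1 − x/a)² dx = a/3, ∫₀ᵃ x²(1 − x/a)² dx = a³/30, ∫₀ᵃ x⁴(1 − x/a)² dx = a⁵/105.
State is unnormalized: ∫|φ|² dx = 2.4133, and ∫φ*·x⁴·φ dx = 11.841, so ⟨x⁴⟩ = 11.841 / 2.4133.
⟨x⁴⟩ = 4.9064.

4.91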